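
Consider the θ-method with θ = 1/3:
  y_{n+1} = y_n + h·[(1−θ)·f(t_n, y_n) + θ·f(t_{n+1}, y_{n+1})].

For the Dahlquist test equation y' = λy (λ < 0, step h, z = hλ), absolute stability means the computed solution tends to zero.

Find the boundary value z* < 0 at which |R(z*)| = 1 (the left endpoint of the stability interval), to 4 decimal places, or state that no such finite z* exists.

Test eqn y'=λy, z=hλ:
  y_{n+1} = y_n + z·[2/3·y_n + 1/3·y_{n+1}] ⇒ (1 − 1/3z)y_{n+1} = (1 + 2/3z)y_n
  R(z) = (1 + 2/3z)/(1 − 1/3z).

Boundary: |R(x)|=1, x<0.
x=-0.66: |R|=0.4590
R=−1: 1+2/3x = −1+1/3x ⇒ -1/3x=2 ⇒ x=2/(-1/3)=-6.0000
Confirm numerically:
  x=-5.615: |R|=0.95531 <1
  x=-4.875: |R|=0.85714 <1
  x=-3.476: |R|=0.61025 <1
  x=-6.491: |R|=1.05173 >1
  x=-6.412: |R|=1.04377 >1
Interval (-6.0000, 0).

left endpoint -6.0000.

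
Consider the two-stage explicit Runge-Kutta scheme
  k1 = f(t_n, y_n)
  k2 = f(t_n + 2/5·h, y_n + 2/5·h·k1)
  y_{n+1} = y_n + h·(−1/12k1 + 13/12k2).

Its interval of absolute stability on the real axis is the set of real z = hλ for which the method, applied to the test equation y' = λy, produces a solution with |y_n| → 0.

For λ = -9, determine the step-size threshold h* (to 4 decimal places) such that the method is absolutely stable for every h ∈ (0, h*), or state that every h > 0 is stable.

Set f=λy, z=hλ:
  k1=λy_n ⇒ h·k1=z·y_n;  k2=λ(1+2/5z)y_n ⇒ h·k2=z(1+2/5z)y_n
  y_{n+1}/y_n = 1 − 1/12z + 13/12z(1+2/5z) = 1 + z + 13/30z²
  R(z) = 1 + z + 13/30z².

Solve |R(x)|<1 on ℝ⁻.
x=-1.46: |R|=0.4637
R=1: x+13/30x²=0 ⇒ x=−30/13=-2.3077; min R=1−1/(4·13/30)=0.4231>−1
Confirm numerically:
  x=-2.108: |R|=0.81759 <1
  x=-1.750: |R|=0.57708 <1
  x=-1.246: |R|=0.42676 <1
  x=-2.683: |R|=1.43635 >1
  x=-2.507: |R|=1.21652 >1
Stable set (-2.3077, 0).

(-2.3077,0); λ=-9 ⇒ h* = (30/13)/9 = 0.2564.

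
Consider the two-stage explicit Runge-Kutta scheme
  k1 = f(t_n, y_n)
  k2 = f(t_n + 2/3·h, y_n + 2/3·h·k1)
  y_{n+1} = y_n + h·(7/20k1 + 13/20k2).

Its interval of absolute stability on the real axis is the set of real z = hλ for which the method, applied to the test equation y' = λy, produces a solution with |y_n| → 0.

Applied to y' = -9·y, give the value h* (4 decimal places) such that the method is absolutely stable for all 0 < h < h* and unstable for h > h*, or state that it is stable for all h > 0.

(-2.3077,0); λ=-9 ⇒ h* = (30/13)/9 = 0.2564.

Test eqn y'=λy, z=hλ:
  k1=λy_n ⇒ h·k1=z·y_n;  k2=λ(1+2/3z)y_n ⇒ h·k2=z(1+2/3z)y_n
  y_{n+1}/y_n = 1 + 7/20z + 13/20z(1+2/3z) = 1 + z + 13/30z²
  Hence R(z) = 1 + z + 13/30z².

Need |R(x)|<1, x<0.
x=-1.33: |R|=0.4365
R=1: x+13/30x²=0 ⇒ x=−30/13=-2.3077; min R=1−1/(4·13/30)=0.4231>−1
Confirm numerically:
  x=-2.196: |R|=0.89371 <1
  x=-1.313: |R|=0.43405 <1
  x=-0.978: |R|=0.43648 <1
  x=-2.806: |R|=1.60591 >1
  x=-2.505: |R|=1.21418 >1
So |R|<1 on (-2.3077, 0).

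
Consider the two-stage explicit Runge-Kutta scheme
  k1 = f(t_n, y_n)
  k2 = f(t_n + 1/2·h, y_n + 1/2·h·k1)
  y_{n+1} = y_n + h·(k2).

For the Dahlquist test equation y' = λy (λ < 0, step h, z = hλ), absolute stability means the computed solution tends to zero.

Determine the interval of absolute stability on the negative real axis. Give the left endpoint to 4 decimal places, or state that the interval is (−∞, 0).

(-2.0000, 0).

With y'=λy (z=hλ):
  k1=λy_n ⇒ h·k1=z·y_n;  k2=λ(1+1/2z)y_n ⇒ h·k2=z(1+1/2z)y_n
  y_{n+1}/y_n = 1 + z(1+1/2z) = 1 + z + 1/2z²
  so R(z) = 1 + z + 1/2z².

Boundary: |R(x)|=1, x<0.
x=-0.43: |R|=0.6624
R=1: x+1/2x²=0 ⇒ x=−2=-2.0000; min R=1−1/(4·1/2)=0.5000>−1
Confirm numerically:
  x=-1.932: |R|=0.93431 <1
  x=-1.815: |R|=0.83211 <1
  x=-1.600: |R|=0.68000 <1
  x=-0.877: |R|=0.50756 <1
  x=-2.393: |R|=1.47022 >1
  x=-2.207: |R|=1.22842 >1
  x=-2.091: |R|=1.09514 >1
Interval (-2.0000, 0).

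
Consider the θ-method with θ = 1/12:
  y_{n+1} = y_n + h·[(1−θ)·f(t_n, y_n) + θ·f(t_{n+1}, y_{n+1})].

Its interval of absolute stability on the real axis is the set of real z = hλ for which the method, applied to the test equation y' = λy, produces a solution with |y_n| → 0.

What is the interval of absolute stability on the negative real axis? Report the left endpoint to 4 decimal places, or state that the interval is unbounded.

With y'=λy (z=hλ):
  y_{n+1} = y_n + z·[11/12·y_n + 1/12·y_{n+1}] ⇒ (1 − 1/12z)y_{n+1} = (1 + 11/12z)y_n
  Hence R(z) = (1 + 11/12z)/(1 − 1/12z).

Solve |R(x)|<1 on ℝ⁻.
x=-1.64: |R|=0.4428
R=−1: 1+11/12x = −1+1/12x ⇒ -5/6x=2 ⇒ x=2/(-5/6)=-2.4000
Confirm numerically:
  x=-1.996: |R|=0.71135 <1
  x=-1.201: |R|=0.09174 <1
  x=-1.033: |R|=0.04888 <1
  x=-2.730: |R|=1.22403 >1
  x=-2.683: |R|=1.19274 >1
  x=-2.588: |R|=1.12887 >1
Interval (-2.4000, 0).

z∈(-2.4000,0).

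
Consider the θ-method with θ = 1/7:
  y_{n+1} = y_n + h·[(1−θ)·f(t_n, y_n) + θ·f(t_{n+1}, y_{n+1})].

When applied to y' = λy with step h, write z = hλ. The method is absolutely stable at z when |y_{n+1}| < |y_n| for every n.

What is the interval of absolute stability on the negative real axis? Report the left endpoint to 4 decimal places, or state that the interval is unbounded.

(-2.8000, 0).

Test eqn y'=λy, z=hλ:
  y_{n+1} = y_n + z·[6/7·y_n + 1/7·y_{n+1}] ⇒ (1 − 1/7z)y_{n+1} = (1 + 6/7z)y_n
  ⇒ R(z) = (1 + 6/7z)/(1 − 1/7z).

Find x<0 with |R(x)|<1.
x=-1.68: |R|=0.3548
R=−1: 1+6/7x = −1+1/7x ⇒ -5/7x=2 ⇒ x=2/(-5/7)=-2.8000
Confirm numerically:
  x=-2.504: |R|=0.84428 <1
  x=-2.416: |R|=0.79609 <1
  x=-2.243: |R|=0.69869 <1
  x=-2.937: |R|=1.06893 >1
  x=-2.930: |R|=1.06546 >1
  x=-2.881: |R|=1.04099 >1
Interval (-2.8000, 0).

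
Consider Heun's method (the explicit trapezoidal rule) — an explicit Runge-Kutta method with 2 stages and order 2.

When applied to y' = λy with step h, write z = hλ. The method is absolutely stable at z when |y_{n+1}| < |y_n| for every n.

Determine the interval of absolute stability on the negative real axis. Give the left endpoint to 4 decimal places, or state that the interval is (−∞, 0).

z∈(-2.0000,0).

Set f=λy, z=hλ:
  order 2, 2-stage ⇒ R(z)=1+z+z^2/2
  (e.g. R(-1.54)=0.64580, |R|=0.64580)

Find x<0 with |R(x)|<1.
x=-1.54: |R|=0.6458
|R(-2.37)|=1.4385 |R(-1.67)|=0.7244 |R(-0.97)|=0.5005
Bisect:
  x_lo=-2.4927 |R|=1.6141  x_hi=-0.2669 |R|=0.7687
  mid=-1.37978 |R|=0.57212 →hi
  mid=-1.93624 |R|=0.93827 →hi
  mid=-2.21447 |R|=1.23747 →lo
  mid=-2.07536 |R|=1.07820 →lo
  mid=-2.00580 |R|=1.00582 →lo
  mid=-1.97102 |R|=0.97144 →hi
  mid=-1.98841 |R|=0.98848 →hi
  mid=-1.99710 |R|=0.99711 →hi
  ...
  [-2.00009,-1.99996] ⇒ x*=-2.0000
So |R|<1 on (-2.0000, 0).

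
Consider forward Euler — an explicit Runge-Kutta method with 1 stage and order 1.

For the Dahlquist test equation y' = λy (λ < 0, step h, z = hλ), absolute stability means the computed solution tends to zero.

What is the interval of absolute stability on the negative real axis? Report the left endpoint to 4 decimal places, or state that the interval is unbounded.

Test eqn y'=λy, z=hλ:
  order 1, 1-stage ⇒ R(z)=1+z
  (e.g. R(-1)=0.00000, |R|=0.00000)

Solve |R(x)|<1 on ℝ⁻.
x=-1: |R|=0.0000
|R(-1.8)|=0.8000 |R(-1.64)|=0.6400 |R(-1.05)|=0.0500
Bisect:
  x_lo=-2.6768 |R|=1.6768  x_hi=-0.1627 |R|=0.8373
  mid=-1.41975 |R|=0.41975 →hi
  mid=-2.04827 |R|=1.04827 →lo
  mid=-1.73401 |R|=0.73401 →hi
  mid=-1.89114 |R|=0.89114 →hi
  mid=-1.96970 |R|=0.96970 →hi
  mid=-2.00899 |R|=1.00899 →lo
  mid=-1.98934 |R|=0.98934 →hi
  ...
  [-2.00009,-1.99993] ⇒ x*=-2.0000
So |R|<1 on (-2.0000, 0).

z∈(-2.0000,0).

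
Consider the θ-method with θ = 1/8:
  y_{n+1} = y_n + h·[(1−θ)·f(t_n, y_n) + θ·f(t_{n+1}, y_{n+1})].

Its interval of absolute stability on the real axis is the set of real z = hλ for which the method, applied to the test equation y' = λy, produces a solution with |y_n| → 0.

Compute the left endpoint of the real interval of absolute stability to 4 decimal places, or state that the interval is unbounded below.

With y'=λy (z=hλ):
  y_{n+1} = y_n + z·[7/8·y_n + 1/8·y_{n+1}] ⇒ (1 − 1/8z)y_{n+1} = (1 + 7/8z)y_n
  ⇒ R(z) = (1 + 7/8z)/(1 − 1/8z).

Solve |R(x)|<1 on ℝ⁻.
x=-1.12: |R|=0.0175
R=−1: 1+7/8x = −1+1/8x ⇒ -3/4x=2 ⇒ x=2/(-3/4)=-2.6667
Confirm numerically:
  x=-2.386: |R|=0.83786 <1
  x=-2.371: |R|=0.82895 <1
  x=-1.149: |R|=0.00470 <1
  x=-2.894: |R|=1.12521 >1
  x=-2.829: |R|=1.08994 >1
  x=-2.709: |R|=1.02372 >1
Interval (-2.6667, 0).

left endpoint -2.6667.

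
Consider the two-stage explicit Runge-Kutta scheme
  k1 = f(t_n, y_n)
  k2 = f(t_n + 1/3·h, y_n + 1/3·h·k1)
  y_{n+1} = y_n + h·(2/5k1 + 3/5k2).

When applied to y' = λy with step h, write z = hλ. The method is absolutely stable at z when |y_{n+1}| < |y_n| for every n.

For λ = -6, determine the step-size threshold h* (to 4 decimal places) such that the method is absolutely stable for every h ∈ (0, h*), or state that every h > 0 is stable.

Test eqn y'=λy, z=hλ:
  k1=λy_n ⇒ h·k1=z·y_n;  k2=λ(1+1/3z)y_n ⇒ h·k2=z(1+1/3z)y_n
  y_{n+1}/y_n = 1 + 2/5z + 3/5z(1+1/3z) = 1 + z + 1/5z²
  ⇒ R(z) = 1 + z + 1/5z².

Find x<0 with |R(x)|<1.
x=-0.3: |R|=0.7180
R=1: x+1/5x²=0 ⇒ x=−5=-5.0000; min R=1−1/(4·1/5)=-0.2500>−1
Confirm numerically:
  x=-2.862: |R|=0.22379 <1
  x=-2.661: |R|=0.24482 <1
  x=-2.008: |R|=0.20159 <1
  x=-5.537: |R|=1.59467 >1
  x=-5.454: |R|=1.49522 >1
So |R|<1 on (-5.0000, 0).

(-5.0000,0); λ=-6 ⇒ h* = (5)/6 = 0.8333.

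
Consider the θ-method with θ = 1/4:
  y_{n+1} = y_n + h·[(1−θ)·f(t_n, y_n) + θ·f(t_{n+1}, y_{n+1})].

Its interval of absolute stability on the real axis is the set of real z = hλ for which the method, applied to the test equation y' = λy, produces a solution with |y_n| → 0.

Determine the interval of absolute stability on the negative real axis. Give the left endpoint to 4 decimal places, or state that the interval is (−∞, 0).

Test eqn y'=λy, z=hλ:
  y_{n+1} = y_n + z·[3/4·y_n + 1/4·y_{n+1}] ⇒ (1 − 1/4z)y_{n+1} = (1 + 3/4z)y_n
  so R(z) = (1 + 3/4z)/(1 − 1/4z).

Find x<0 with |R(x)|<1.
x=-0.79: |R|=0.3403
R=−1: 1+3/4x = −1+1/4x ⇒ -1/2x=2 ⇒ x=2/(-1/2)=-4.0000
Confirm numerically:
  x=-3.759: |R|=0.93788 <1
  x=-3.499: |R|=0.86638 <1
  x=-2.266: |R|=0.44654 <1
  x=-4.558: |R|=1.13040 >1
  x=-4.085: |R|=1.02103 >1
Stable set (-4.0000, 0).

z∈(-4.0000,0).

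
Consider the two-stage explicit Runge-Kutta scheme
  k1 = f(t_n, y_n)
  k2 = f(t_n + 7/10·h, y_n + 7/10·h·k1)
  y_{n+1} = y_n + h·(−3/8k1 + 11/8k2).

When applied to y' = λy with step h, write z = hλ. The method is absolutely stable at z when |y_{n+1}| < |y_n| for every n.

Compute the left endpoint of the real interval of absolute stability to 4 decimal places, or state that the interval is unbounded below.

Set f=λy, z=hλ:
  k1=λy_n ⇒ h·k1=z·y_n;  k2=λ(1+7/10z)y_n ⇒ h·k2=z(1+7/10z)y_n
  y_{n+1}/y_n = 1 − 3/8z + 11/8z(1+7/10z) = 1 + z + 77/80z²
  so R(z) = 1 + z + 77/80z².

Find x<0 with |R(x)|<1.
x=-1.39: |R|=1.4696
R=1: x+77/80x²=0 ⇒ x=−80/77=-1.0390; min R=1−1/(4·77/80)=0.7403>−1
Confirm numerically:
  x=-0.861: |R|=0.85252 <1
  x=-0.801: |R|=0.81654 <1
  x=-0.770: |R|=0.80067 <1
  x=-1.543: |R|=1.74857 >1
  x=-1.288: |R|=1.30873 >1
  x=-1.103: |R|=1.06799 >1
Interval (-1.0390, 0).

left endpoint -1.0390.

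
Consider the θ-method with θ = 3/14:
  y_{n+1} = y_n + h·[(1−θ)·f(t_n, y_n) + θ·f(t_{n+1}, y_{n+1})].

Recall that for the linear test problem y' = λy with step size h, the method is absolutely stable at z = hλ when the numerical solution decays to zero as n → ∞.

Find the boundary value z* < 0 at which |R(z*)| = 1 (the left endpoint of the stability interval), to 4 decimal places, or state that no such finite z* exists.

Set f=λy, z=hλ:
  y_{n+1} = y_n + z·[11/14·y_n + 3/14·y_{n+1}] ⇒ (1 − 3/14z)y_{n+1} = (1 + 11/14z)y_n
  Hence R(z) = (1 + 11/14z)/(1 − 3/14z).

Need |R(x)|<1, x<0.
x=-0.34: |R|=0.6831
R=−1: 1+11/14x = −1+3/14x ⇒ -4/7x=2 ⇒ x=2/(-4/7)=-3.5000
Confirm numerically:
  x=-3.427: |R|=0.97595 <1
  x=-3.325: |R|=0.94161 <1
  x=-1.693: |R|=0.24231 <1
  x=-1.442: |R|=0.10160 <1
  x=-3.807: |R|=1.09661 >1
  x=-3.590: |R|=1.02907 >1
Interval (-3.5000, 0).

z* = -3.5000.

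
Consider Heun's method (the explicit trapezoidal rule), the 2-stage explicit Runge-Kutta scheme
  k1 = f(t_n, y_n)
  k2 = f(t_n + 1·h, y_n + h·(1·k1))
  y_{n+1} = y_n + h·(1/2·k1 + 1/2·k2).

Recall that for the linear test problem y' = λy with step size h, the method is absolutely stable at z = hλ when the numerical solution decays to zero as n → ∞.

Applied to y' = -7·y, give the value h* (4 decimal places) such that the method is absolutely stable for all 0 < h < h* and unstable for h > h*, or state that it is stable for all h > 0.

(-2.0000,0); λ=-7 ⇒ h* = 0.2857.

Test eqn y'=λy, z=hλ:
  order 2, 2-stage ⇒ R(z)=1+z+z^2/2
  (e.g. R(-0.44)=0.65680, |R|=0.65680)

Boundary: |R(x)|=1, x<0.
x=-0.44: |R|=0.6568
|R(-2.31)|=1.3580 |R(-0.89)|=0.5061 |R(-0.65)|=0.5613
Bisect:
  x_lo=-2.8646 |R|=2.2383  x_hi=-0.3488 |R|=0.7121
  mid=-1.60667 |R|=0.68402 →hi
  mid=-2.23562 |R|=1.26338 →lo
  mid=-1.92114 |R|=0.92425 →hi
  mid=-2.07838 |R|=1.08145 →lo
  mid=-1.99976 |R|=0.99976 →hi
  mid=-2.03907 |R|=1.03984 →lo
  mid=-2.01942 |R|=1.01961 →lo
  mid=-2.00959 |R|=1.00964 →lo
  mid=-2.00468 |R|=1.00469 →lo
  ...
  [-2.00007,-1.99992] ⇒ x*=-2.0000
Interval (-2.0000, 0).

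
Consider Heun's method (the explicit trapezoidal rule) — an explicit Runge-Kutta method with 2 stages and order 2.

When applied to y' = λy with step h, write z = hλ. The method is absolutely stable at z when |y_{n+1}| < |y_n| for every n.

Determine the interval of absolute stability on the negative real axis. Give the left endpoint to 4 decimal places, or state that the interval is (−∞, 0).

(-2.0000, 0).

Set f=λy, z=hλ:
  order 2, 2-stage ⇒ R(z)=1+z+z^2/2
  (e.g. R(-1.26)=0.53380, |R|=0.53380)

Boundary: |R(x)|=1, x<0.
x=-1.26: |R|=0.5338
|R(-1.95)|=0.9512 |R(-1.07)|=0.5025 |R(-0.69)|=0.5481
Bisect:
  x_lo=-2.3485 |R|=1.4092  x_hi=-0.3845 |R|=0.6894
  mid=-1.36652 |R|=0.56717 →hi
  mid=-1.85751 |R|=0.86766 →hi
  mid=-2.10301 |R|=1.10831 →lo
  mid=-1.98026 |R|=0.98045 →hi
  mid=-2.04163 |R|=1.04250 →lo
  mid=-2.01094 |R|=1.01100 →lo
  mid=-1.99560 |R|=0.99561 →hi
  mid=-2.00327 |R|=1.00328 →lo
  mid=-1.99944 |R|=0.99944 →hi
  mid=-2.00136 |R|=1.00136 →lo
  ...
  [-2.00004,-1.99992] ⇒ x*=-2.0000
So |R|<1 on (-2.0000, 0).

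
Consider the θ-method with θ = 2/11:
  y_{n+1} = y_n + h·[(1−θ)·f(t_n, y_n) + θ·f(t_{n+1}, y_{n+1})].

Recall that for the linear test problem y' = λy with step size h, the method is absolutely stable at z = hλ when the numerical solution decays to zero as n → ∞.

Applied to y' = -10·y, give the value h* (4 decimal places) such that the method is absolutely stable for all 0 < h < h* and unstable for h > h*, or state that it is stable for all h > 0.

Set f=λy, z=hλ:
  y_{n+1} = y_n + z·[9/11·y_n + 2/11·y_{n+1}] ⇒ (1 − 2/11z)y_{n+1} = (1 + 9/11z)y_n
  ⇒ R(z) = (1 + 9/11z)/(1 − 2/11z).

Boundary: |R(x)|=1, x<0.
x=-1.08: |R|=0.0973
R=−1: 1+9/11x = −1+2/11x ⇒ -7/11x=2 ⇒ x=2/(-7/11)=-3.1429
Confirm numerically:
  x=-2.480: |R|=0.70927 <1
  x=-1.839: |R|=0.37819 <1
  x=-1.577: |R|=0.22559 <1
  x=-1.354: |R|=0.08652 <1
  x=-3.378: |R|=1.09270 >1
  x=-3.302: |R|=1.06328 >1
  x=-3.269: |R|=1.05035 >1
Stable set (-3.1429, 0).

(-3.1429,0); λ=-10 ⇒ h* = (22/7)/10 = 0.3143.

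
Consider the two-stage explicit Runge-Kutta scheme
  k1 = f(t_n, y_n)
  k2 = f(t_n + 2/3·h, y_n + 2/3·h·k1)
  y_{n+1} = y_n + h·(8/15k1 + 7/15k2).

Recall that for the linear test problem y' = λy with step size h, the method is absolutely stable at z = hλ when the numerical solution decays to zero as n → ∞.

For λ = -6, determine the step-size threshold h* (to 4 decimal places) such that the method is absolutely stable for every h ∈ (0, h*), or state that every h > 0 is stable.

(-3.2143,0); λ=-6 ⇒ h* = (45/14)/6 = 0.5357.

On y'=λy, z=hλ:
  k1=λy_n ⇒ h·k1=z·y_n;  k2=λ(1+2/3z)y_n ⇒ h·k2=z(1+2/3z)y_n
  y_{n+1}/y_n = 1 + 8/15z + 7/15z(1+2/3z) = 1 + z + 14/45z²
  ⇒ R(z) = 1 + z + 14/45z².

Boundary: |R(x)|=1, x<0.
x=-1.68: |R|=0.1981
R=1: x+14/45x²=0 ⇒ x=−45/14=-3.2143; min R=1−1/(4·14/45)=0.1964>−1
Confirm numerically:
  x=-1.764: |R|=0.20408 <1
  x=-1.753: |R|=0.20305 <1
  x=-1.734: |R|=0.20144 <1
  x=-3.434: |R|=1.23473 >1
  x=-3.338: |R|=1.12848 >1
  x=-3.294: |R|=1.08169 >1
So |R|<1 on (-3.2143, 0).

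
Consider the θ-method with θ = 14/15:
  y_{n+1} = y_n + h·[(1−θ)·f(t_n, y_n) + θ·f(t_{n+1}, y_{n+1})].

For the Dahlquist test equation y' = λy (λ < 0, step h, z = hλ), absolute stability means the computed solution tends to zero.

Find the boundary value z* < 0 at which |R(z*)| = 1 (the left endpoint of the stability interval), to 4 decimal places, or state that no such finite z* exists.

Set f=λy, z=hλ:
  y_{n+1} = y_n + z·[1/15·y_n + 14/15·y_{n+1}] ⇒ (1 − 14/15z)y_{n+1} = (1 + 1/15z)y_n
  ⇒ R(z) = (1 + 1/15z)/(1 − 14/15z).

Find x<0 with |R(x)|<1.
x=-0.97: |R|=0.4909
x=-2: |R|=0.3023
x=-10: |R|=0.0323
x=-100: |R|=0.0601
θ=14/15≥1/2 ⇒ |1+1/15x|<|1−14/15x| ∀x<0 ⇒ stable on all of ℝ⁻.

interval (−∞, 0).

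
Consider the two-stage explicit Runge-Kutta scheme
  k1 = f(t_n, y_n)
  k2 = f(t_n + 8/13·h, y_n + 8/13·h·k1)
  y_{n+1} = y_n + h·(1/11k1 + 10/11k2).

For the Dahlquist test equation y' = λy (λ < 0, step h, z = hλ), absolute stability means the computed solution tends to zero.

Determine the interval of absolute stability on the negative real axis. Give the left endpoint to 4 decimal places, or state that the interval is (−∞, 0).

z∈(-1.7875,0).

On y'=λy, z=hλ:
  k1=λy_n ⇒ h·k1=z·y_n;  k2=λ(1+8/13z)y_n ⇒ h·k2=z(1+8/13z)y_n
  y_{n+1}/y_n = 1 + 1/11z + 10/11z(1+8/13z) = 1 + z + 80/143z²
  R(z) = 1 + z + 80/143z².

Solve |R(x)|<1 on ℝ⁻.
x=-0.71: |R|=0.5720
R=1: x+80/143x²=0 ⇒ x=−143/80=-1.7875; min R=1−1/(4·80/143)=0.5531>−1
Confirm numerically:
  x=-1.576: |R|=0.81353 <1
  x=-1.457: |R|=0.73061 <1
  x=-1.397: |R|=0.69481 <1
  x=-0.799: |R|=0.55815 <1
  x=-2.230: |R|=1.55204 >1
  x=-2.108: |R|=1.37797 >1
Stable set (-1.7875, 0).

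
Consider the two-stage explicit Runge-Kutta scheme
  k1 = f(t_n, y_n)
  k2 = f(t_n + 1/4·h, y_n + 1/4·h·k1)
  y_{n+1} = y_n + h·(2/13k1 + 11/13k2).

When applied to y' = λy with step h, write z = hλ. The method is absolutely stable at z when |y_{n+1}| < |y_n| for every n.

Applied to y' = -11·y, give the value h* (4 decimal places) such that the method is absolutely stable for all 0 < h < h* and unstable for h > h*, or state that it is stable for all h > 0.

Set f=λy, z=hλ:
  k1=λy_n ⇒ h·k1=z·y_n;  k2=λ(1+1/4z)y_n ⇒ h·k2=z(1+1/4z)y_n
  y_{n+1}/y_n = 1 + 2/13z + 11/13z(1+1/4z) = 1 + z + 11/52z²
  so R(z) = 1 + z + 11/52z².

Solve |R(x)|<1 on ℝ⁻.
x=-1.03: |R|=0.1944
R=1: x+11/52x²=0 ⇒ x=−52/11=-4.7273; min R=1−1/(4·11/52)=-0.1818>−1
Confirm numerically:
  x=-3.833: |R|=0.27490 <1
  x=-3.571: |R|=0.12655 <1
  x=-2.464: |R|=0.17969 <1
  x=-5.189: |R|=1.50683 >1
  x=-4.990: |R|=1.27733 >1
  x=-4.916: |R|=1.19626 >1
Interval (-4.7273, 0).

(-4.7273,0); λ=-11 ⇒ h* = (52/11)/11 = 0.4298.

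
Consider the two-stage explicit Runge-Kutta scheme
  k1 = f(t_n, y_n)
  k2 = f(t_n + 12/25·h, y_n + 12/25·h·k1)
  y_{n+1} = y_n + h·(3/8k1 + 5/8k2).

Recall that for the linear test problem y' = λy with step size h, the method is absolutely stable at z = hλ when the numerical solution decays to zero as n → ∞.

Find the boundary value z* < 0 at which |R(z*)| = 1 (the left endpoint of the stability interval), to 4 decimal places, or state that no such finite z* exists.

Test eqn y'=λy, z=hλ:
  k1=λy_n ⇒ h·k1=z·y_n;  k2=λ(1+12/25z)y_n ⇒ h·k2=z(1+12/25z)y_n
  y_{n+1}/y_n = 1 + 3/8z + 5/8z(1+12/25z) = 1 + z + 3/10z²
  so R(z) = 1 + z + 3/10z².

Find x<0 with |R(x)|<1.
x=-1.33: |R|=0.2007
R=1: x+3/10x²=0 ⇒ x=−10/3=-3.3333; min R=1−1/(4·3/10)=0.1667>−1
Confirm numerically:
  x=-2.844: |R|=0.58250 <1
  x=-2.737: |R|=0.51035 <1
  x=-2.290: |R|=0.28323 <1
  x=-3.674: |R|=1.37548 >1
  x=-3.455: |R|=1.12611 >1
  x=-3.401: |R|=1.06904 >1
Interval (-3.3333, 0).

left endpoint -3.3333.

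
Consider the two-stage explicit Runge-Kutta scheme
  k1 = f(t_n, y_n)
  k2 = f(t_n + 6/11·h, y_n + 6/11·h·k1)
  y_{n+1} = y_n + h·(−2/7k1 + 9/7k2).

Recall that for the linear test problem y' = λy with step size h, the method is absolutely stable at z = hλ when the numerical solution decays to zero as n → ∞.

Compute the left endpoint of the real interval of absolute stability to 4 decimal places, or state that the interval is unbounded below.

With y'=λy (z=hλ):
  k1=λy_n ⇒ h·k1=z·y_n;  k2=λ(1+6/11z)y_n ⇒ h·k2=z(1+6/11z)y_n
  y_{n+1}/y_n = 1 − 2/7z + 9/7z(1+6/11z) = 1 + z + 54/77z²
  R(z) = 1 + z + 54/77z².

Solve |R(x)|<1 on ℝ⁻.
x=-0.97: |R|=0.6899
R=1: x+54/77x²=0 ⇒ x=−77/54=-1.4259; min R=1−1/(4·54/77)=0.6435>−1
Confirm numerically:
  x=-1.361: |R|=0.93803 <1
  x=-1.334: |R|=0.91400 <1
  x=-1.304: |R|=0.88850 <1
  x=-0.931: |R|=0.67686 <1
  x=-1.982: |R|=1.77293 >1
  x=-1.676: |R|=1.29393 >1
Stable set (-1.4259, 0).

z* = -1.4259.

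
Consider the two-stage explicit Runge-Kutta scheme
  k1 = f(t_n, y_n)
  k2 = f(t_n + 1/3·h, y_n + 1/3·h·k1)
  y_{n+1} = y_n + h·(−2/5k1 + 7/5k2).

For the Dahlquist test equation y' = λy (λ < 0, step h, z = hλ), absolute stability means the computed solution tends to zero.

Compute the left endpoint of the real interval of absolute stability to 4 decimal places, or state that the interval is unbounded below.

left endpoint -2.1429.

Set f=λy, z=hλ:
  k1=λy_n ⇒ h·k1=z·y_n;  k2=λ(1+1/3z)y_n ⇒ h·k2=z(1+1/3z)y_n
  y_{n+1}/y_n = 1 − 2/5z + 7/5z(1+1/3z) = 1 + z + 7/15z²
  R(z) = 1 + z + 7/15z².

Boundary: |R(x)|=1, x<0.
x=-0.89: |R|=0.4796
R=1: x+7/15x²=0 ⇒ x=−15/7=-2.1429; min R=1−1/(4·7/15)=0.4643>−1
Confirm numerically:
  x=-1.555: |R|=0.57341 <1
  x=-1.489: |R|=0.54566 <1
  x=-1.319: |R|=0.49289 <1
  x=-2.538: |R|=1.46801 >1
  x=-2.471: |R|=1.37839 >1
  x=-2.170: |R|=1.02749 >1
Stable set (-2.1429, 0).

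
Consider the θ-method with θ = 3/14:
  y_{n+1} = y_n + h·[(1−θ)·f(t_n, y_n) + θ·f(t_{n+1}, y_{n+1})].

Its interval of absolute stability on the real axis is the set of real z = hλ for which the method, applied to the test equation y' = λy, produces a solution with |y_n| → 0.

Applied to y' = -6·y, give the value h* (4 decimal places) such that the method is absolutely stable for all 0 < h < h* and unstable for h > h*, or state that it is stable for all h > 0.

With y'=λy (z=hλ):
  y_{n+1} = y_n + z·[11/14·y_n + 3/14·y_{n+1}] ⇒ (1 − 3/14z)y_{n+1} = (1 + 11/14z)y_n
  so R(z) = (1 + 11/14z)/(1 − 3/14z).

Solve |R(x)|<1 on ℝ⁻.
x=-0.76: |R|=0.3464
R=−1: 1+11/14x = −1+3/14x ⇒ -4/7x=2 ⇒ x=2/(-4/7)=-3.5000
Confirm numerically:
  x=-2.376: |R|=0.57440 <1
  x=-2.348: |R|=0.56206 <1
  x=-1.706: |R|=0.24929 <1
  x=-3.921: |R|=1.13073 >1
  x=-3.700: |R|=1.06375 >1
Stable set (-3.5000, 0).

(-3.5000,0); λ=-6 ⇒ h* = (7/2)/6 = 0.5833.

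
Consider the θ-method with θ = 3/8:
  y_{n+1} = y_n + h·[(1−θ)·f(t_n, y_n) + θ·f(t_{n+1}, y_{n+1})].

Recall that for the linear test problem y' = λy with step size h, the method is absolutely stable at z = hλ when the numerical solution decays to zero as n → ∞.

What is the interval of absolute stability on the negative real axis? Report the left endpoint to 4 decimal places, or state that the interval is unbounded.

z∈(-8.0000,0).

Set f=λy, z=hλ:
  y_{n+1} = y_n + z·[5/8·y_n + 3/8·y_{n+1}] ⇒ (1 − 3/8z)y_{n+1} = (1 + 5/8z)y_n
  so R(z) = (1 + 5/8z)/(1 − 3/8z).

Solve |R(x)|<1 on ℝ⁻.
x=-0.78: |R|=0.3965
R=−1: 1+5/8x = −1+3/8x ⇒ -1/4x=2 ⇒ x=2/(-1/4)=-8.0000
Confirm numerically:
  x=-6.795: |R|=0.91510 <1
  x=-6.003: |R|=0.84644 <1
  x=-5.923: |R|=0.83880 <1
  x=-4.566: |R|=0.68347 <1
  x=-8.588: |R|=1.03483 >1
  x=-8.264: |R|=1.01610 >1
So |R|<1 on (-8.0000, 0).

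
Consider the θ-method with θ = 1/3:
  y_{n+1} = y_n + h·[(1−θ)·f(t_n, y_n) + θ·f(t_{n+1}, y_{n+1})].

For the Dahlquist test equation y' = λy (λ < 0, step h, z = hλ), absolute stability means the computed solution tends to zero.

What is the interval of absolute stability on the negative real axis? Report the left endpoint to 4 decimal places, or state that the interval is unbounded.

z∈(-6.0000,0).

Test eqn y'=λy, z=hλ:
  y_{n+1} = y_n + z·[2/3·y_n + 1/3·y_{n+1}] ⇒ (1 − 1/3z)y_{n+1} = (1 + 2/3z)y_n
  R(z) = (1 + 2/3z)/(1 − 1/3z).

Find x<0 with |R(x)|<1.
x=-0.64: |R|=0.4725
R=−1: 1+2/3x = −1+1/3x ⇒ -1/3x=2 ⇒ x=2/(-1/3)=-6.0000
Confirm numerically:
  x=-5.885: |R|=0.98706 <1
  x=-4.933: |R|=0.86550 <1
  x=-3.642: |R|=0.64499 <1
  x=-6.565: |R|=1.05907 >1
  x=-6.203: |R|=1.02206 >1
So |R|<1 on (-6.0000, 0).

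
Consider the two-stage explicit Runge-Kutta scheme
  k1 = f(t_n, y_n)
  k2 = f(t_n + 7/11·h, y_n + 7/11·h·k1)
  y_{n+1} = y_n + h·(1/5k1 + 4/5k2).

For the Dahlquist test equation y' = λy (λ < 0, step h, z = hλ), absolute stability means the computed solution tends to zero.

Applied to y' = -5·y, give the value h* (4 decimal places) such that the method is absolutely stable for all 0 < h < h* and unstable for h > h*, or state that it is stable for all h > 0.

On y'=λy, z=hλ:
  k1=λy_n ⇒ h·k1=z·y_n;  k2=λ(1+7/11z)y_n ⇒ h·k2=z(1+7/11z)y_n
  y_{n+1}/y_n = 1 + 1/5z + 4/5z(1+7/11z) = 1 + z + 28/55z²
  so R(z) = 1 + z + 28/55z².

Solve |R(x)|<1 on ℝ⁻.
x=-1.6: |R|=0.7033
R=1: x+28/55x²=0 ⇒ x=−55/28=-1.9643; min R=1−1/(4·28/55)=0.5089>−1
Confirm numerically:
  x=-1.428: |R|=0.61013 <1
  x=-1.202: |R|=0.53354 <1
  x=-0.864: |R|=0.51603 <1
  x=-2.320: |R|=1.42013 >1
  x=-2.184: |R|=1.24429 >1
  x=-2.112: |R|=1.15882 >1
So |R|<1 on (-1.9643, 0).

(-1.9643,0); λ=-5 ⇒ h* = (55/28)/5 = 0.3929.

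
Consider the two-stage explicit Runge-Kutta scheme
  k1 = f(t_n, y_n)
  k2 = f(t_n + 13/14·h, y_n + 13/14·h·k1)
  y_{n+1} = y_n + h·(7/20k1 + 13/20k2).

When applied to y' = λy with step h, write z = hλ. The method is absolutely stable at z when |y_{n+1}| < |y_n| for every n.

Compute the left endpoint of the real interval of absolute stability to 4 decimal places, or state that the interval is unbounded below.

left endpoint -1.6568.

Set f=λy, z=hλ:
  k1=λy_n ⇒ h·k1=z·y_n;  k2=λ(1+13/14z)y_n ⇒ h·k2=z(1+13/14z)y_n
  y_{n+1}/y_n = 1 + 7/20z + 13/20z(1+13/14z) = 1 + z + 169/280z²
  Hence R(z) = 1 + z + 169/280z².

Find x<0 with |R(x)|<1.
x=-1.1: |R|=0.6303
R=1: x+169/280x²=0 ⇒ x=−280/169=-1.6568; min R=1−1/(4·169/280)=0.5858>−1
Confirm numerically:
  x=-0.971: |R|=0.59807 <1
  x=-0.917: |R|=0.59054 <1
  x=-0.720: |R|=0.59289 <1
  x=-2.044: |R|=1.47768 >1
  x=-1.959: |R|=1.35731 >1
  x=-1.783: |R|=1.13581 >1
Interval (-1.6568, 0).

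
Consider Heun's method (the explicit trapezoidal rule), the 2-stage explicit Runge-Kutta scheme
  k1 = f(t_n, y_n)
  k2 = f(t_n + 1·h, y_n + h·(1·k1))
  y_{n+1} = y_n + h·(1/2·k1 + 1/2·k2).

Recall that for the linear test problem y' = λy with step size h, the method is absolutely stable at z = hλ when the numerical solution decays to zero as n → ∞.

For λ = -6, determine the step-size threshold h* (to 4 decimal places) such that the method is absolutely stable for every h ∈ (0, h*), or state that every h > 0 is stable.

Test eqn y'=λy, z=hλ:
  order 2, 2-stage ⇒ R(z)=1+z+z^2/2
  (e.g. R(-1.11)=0.50605, |R|=0.50605)

Solve |R(x)|<1 on ℝ⁻.
x=-1.11: |R|=0.5060
|R(-2.4)|=1.4800 |R(-1.31)|=0.5481 |R(-0.67)|=0.5544
Bisect:
  x_lo=-2.6552 |R|=1.8698  x_hi=-0.0549 |R|=0.9466
  mid=-1.35505 |R|=0.56303 →hi
  mid=-2.00512 |R|=1.00513 →lo
  mid=-1.68009 |R|=0.73126 →hi
  mid=-1.84260 |R|=0.85499 →hi
  mid=-1.92386 |R|=0.92676 →hi
  mid=-1.96449 |R|=0.96512 →hi
  mid=-1.98480 |R|=0.98492 →hi
  mid=-1.99496 |R|=0.99497 →hi
  mid=-2.00004 |R|=1.00004 →lo
  ...
  [-2.00004,-1.99988] ⇒ x*=-2.0000
Stable set (-2.0000, 0).

(-2.0000,0); λ=-6 ⇒ h* = 0.3333.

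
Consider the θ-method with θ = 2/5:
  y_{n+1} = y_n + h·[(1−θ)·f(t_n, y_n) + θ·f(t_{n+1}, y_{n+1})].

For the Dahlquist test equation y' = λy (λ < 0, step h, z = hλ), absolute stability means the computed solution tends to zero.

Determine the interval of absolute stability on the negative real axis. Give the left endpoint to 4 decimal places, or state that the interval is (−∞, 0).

With y'=λy (z=hλ):
  y_{n+1} = y_n + z·[3/5·y_n + 2/5·y_{n+1}] ⇒ (1 − 2/5z)y_{n+1} = (1 + 3/5z)y_n
  ⇒ R(z) = (1 + 3/5z)/(1 − 2/5z).

Need |R(x)|<1, x<0.
x=-0.41: |R|=0.6478
R=−1: 1+3/5x = −1+2/5x ⇒ -1/5x=2 ⇒ x=2/(-1/5)=-10.0000
Confirm numerically:
  x=-9.713: |R|=0.98825 <1
  x=-9.088: |R|=0.96065 <1
  x=-7.567: |R|=0.87916 <1
  x=-6.424: |R|=0.79964 <1
  x=-10.542: |R|=1.02078 >1
  x=-10.431: |R|=1.01667 >1
  x=-10.212: |R|=1.00834 >1
So |R|<1 on (-10.0000, 0).

(-10.0000, 0).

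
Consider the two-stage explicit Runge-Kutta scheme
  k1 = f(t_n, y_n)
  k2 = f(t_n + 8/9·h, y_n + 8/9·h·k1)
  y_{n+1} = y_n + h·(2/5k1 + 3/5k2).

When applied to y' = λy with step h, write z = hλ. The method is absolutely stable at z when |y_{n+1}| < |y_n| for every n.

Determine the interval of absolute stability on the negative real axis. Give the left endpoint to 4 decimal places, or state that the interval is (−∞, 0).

Test eqn y'=λy, z=hλ:
  k1=λy_n ⇒ h·k1=z·y_n;  k2=λ(1+8/9z)y_n ⇒ h·k2=z(1+8/9z)y_n
  y_{n+1}/y_n = 1 + 2/5z + 3/5z(1+8/9z) = 1 + z + 8/15z²
  ⇒ R(z) = 1 + z + 8/15z².

Find x<0 with |R(x)|<1.
x=-0.55: |R|=0.6113
R=1: x+8/15x²=0 ⇒ x=−15/8=-1.8750; min R=1−1/(4·8/15)=0.5312>−1
Confirm numerically:
  x=-1.475: |R|=0.68533 <1
  x=-1.329: |R|=0.61300 <1
  x=-1.121: |R|=0.54921 <1
  x=-2.136: |R|=1.29733 >1
  x=-1.989: |R|=1.12093 >1
  x=-1.987: |R|=1.11869 >1
Stable set (-1.8750, 0).

z∈(-1.8750,0).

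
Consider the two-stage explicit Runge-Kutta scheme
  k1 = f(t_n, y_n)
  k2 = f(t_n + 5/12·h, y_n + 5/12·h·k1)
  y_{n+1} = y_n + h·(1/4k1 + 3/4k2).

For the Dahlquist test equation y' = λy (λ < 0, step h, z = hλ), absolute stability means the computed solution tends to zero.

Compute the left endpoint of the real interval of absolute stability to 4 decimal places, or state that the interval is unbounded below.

Set f=λy, z=hλ:
  k1=λy_n ⇒ h·k1=z·y_n;  k2=λ(1+5/12z)y_n ⇒ h·k2=z(1+5/12z)y_n
  y_{n+1}/y_n = 1 + 1/4z + 3/4z(1+5/12z) = 1 + z + 5/16z²
  so R(z) = 1 + z + 5/16z².

Need |R(x)|<1, x<0.
x=-1.45: |R|=0.2070
R=1: x+5/16x²=0 ⇒ x=−16/5=-3.2000; min R=1−1/(4·5/16)=0.2000>−1
Confirm numerically:
  x=-3.177: |R|=0.97717 <1
  x=-2.240: |R|=0.32800 <1
  x=-2.216: |R|=0.31858 <1
  x=-1.515: |R|=0.20226 <1
  x=-3.771: |R|=1.67289 >1
  x=-3.491: |R|=1.31746 >1
  x=-3.252: |R|=1.05284 >1
Interval (-3.2000, 0).

z* = -3.2000.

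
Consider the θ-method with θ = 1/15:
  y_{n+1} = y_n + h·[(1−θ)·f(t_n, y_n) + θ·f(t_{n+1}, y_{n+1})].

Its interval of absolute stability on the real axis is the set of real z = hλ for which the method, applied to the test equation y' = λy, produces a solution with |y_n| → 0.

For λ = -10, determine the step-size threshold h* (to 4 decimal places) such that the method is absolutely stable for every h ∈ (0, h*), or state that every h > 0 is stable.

On y'=λy, z=hλ:
  y_{n+1} = y_n + z·[14/15·y_n + 1/15·y_{n+1}] ⇒ (1 − 1/15z)y_{n+1} = (1 + 14/15z)y_n
  ⇒ R(z) = (1 + 14/15z)/(1 − 1/15z).

Need |R(x)|<1, x<0.
x=-1.38: |R|=0.2637
R=−1: 1+14/15x = −1+1/15x ⇒ -13/15x=2 ⇒ x=2/(-13/15)=-2.3077
Confirm numerically:
  x=-1.910: |R|=0.69426 <1
  x=-1.733: |R|=0.55352 <1
  x=-1.621: |R|=0.46291 <1
  x=-1.132: |R|=0.05257 <1
  x=-2.769: |R|=1.33750 >1
  x=-2.540: |R|=1.17218 >1
  x=-2.465: |R|=1.11709 >1
So |R|<1 on (-2.3077, 0).

(-2.3077,0); λ=-10 ⇒ h* = (30/13)/10 = 0.2308.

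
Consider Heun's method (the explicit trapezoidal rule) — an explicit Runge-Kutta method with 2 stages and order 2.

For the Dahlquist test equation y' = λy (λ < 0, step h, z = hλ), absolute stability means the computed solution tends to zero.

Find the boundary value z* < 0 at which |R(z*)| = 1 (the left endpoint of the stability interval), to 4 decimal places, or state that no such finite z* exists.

z* = -2.0000.

On y'=λy, z=hλ:
  order 2, 2-stage ⇒ R(z)=1+z+z^2/2
  (e.g. R(-1.66)=0.71780, |R|=0.71780)

Find x<0 with |R(x)|<1.
x=-1.66: |R|=0.7178
|R(-2.04)|=1.0408 |R(-0.67)|=0.5544 |R(-0.53)|=0.6104
Bisect:
  x_lo=-2.8531 |R|=2.2170  x_hi=-0.0618 |R|=0.9401
  mid=-1.45748 |R|=0.60464 →hi
  mid=-2.15530 |R|=1.16736 →lo
  mid=-1.80639 |R|=0.82513 →hi
  mid=-1.98084 |R|=0.98103 →hi
  mid=-2.06807 |R|=1.07039 →lo
  mid=-2.02446 |R|=1.02476 →lo
  mid=-2.00265 |R|=1.00265 →lo
  ...
  [-2.00010,-1.99993] ⇒ x*=-2.0000
Stable set (-2.0000, 0).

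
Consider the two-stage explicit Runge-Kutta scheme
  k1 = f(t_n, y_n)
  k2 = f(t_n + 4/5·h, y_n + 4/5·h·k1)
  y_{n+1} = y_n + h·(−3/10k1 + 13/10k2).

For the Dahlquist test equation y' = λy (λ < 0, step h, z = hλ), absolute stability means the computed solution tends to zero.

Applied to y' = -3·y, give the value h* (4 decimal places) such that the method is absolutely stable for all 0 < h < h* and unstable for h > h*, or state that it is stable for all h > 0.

Test eqn y'=λy, z=hλ:
  k1=λy_n ⇒ h·k1=z·y_n;  k2=λ(1+4/5z)y_n ⇒ h·k2=z(1+4/5z)y_n
  y_{n+1}/y_n = 1 − 3/10z + 13/10z(1+4/5z) = 1 + z + 26/25z²
  Hence R(z) = 1 + z + 26/25z².

Need |R(x)|<1, x<0.
x=-0.44: |R|=0.7613
R=1: x+26/25x²=0 ⇒ x=−25/26=-0.9615; min R=1−1/(4·26/25)=0.7596>−1
Confirm numerically:
  x=-0.597: |R|=0.77367 <1
  x=-0.483: |R|=0.75962 <1
  x=-0.436: |R|=0.76170 <1
  x=-1.501: |R|=1.84212 >1
  x=-1.460: |R|=1.75686 >1
Stable set (-0.9615, 0).

(-0.9615,0); λ=-3 ⇒ h* = (25/26)/3 = 0.3205.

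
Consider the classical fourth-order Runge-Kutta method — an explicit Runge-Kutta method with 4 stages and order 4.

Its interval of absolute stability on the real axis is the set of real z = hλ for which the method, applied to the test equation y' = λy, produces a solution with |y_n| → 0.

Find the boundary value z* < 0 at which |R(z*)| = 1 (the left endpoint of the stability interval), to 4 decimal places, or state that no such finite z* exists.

Set f=λy, z=hλ:
  order 4, 4-stage ⇒ R(z)=1+z+z^2/2+z^3/6+z^4/24
  (e.g. R(-1.14)=0.33325, |R|=0.33325)

Find x<0 with |R(x)|<1.
x=-1.14: |R|=0.3332
|R(-3)|=1.3750 |R(-1.8)|=0.2854 |R(-0.99)|=0.3784
Bisect:
  x_lo=-3.4273 |R|=2.4851  x_hi=-0.0689 |R|=0.9334
  mid=-1.74810 |R|=0.27860 →hi
  mid=-2.58768 |R|=0.74071 →hi
  mid=-3.00747 |R|=1.39001 →lo
  mid=-2.79757 |R|=1.01867 →lo
  mid=-2.69263 |R|=0.86904 →hi
  mid=-2.74510 |R|=0.94107 →hi
  mid=-2.77134 |R|=0.97916 →hi
  mid=-2.78446 |R|=0.99874 →hi
  mid=-2.79101 |R|=1.00866 →lo
  mid=-2.78773 |R|=1.00369 →lo
  ...
  [-2.78548,-2.78528] ⇒ x*=-2.7853
Interval (-2.7853, 0).

left endpoint -2.7853.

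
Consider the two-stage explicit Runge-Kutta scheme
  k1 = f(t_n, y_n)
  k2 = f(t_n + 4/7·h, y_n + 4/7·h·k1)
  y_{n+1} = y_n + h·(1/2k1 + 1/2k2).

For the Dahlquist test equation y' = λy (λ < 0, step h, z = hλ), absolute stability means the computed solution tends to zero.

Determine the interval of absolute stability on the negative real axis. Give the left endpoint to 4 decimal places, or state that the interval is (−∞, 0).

On y'=λy, z=hλ:
  k1=λy_n ⇒ h·k1=z·y_n;  k2=λ(1+4/7z)y_n ⇒ h·k2=z(1+4/7z)y_n
  y_{n+1}/y_n = 1 + 1/2z + 1/2z(1+4/7z) = 1 + z + 2/7z²
  R(z) = 1 + z + 2/7z².

Solve |R(x)|<1 on ℝ⁻.
x=-1.41: |R|=0.1580
R=1: x+2/7x²=0 ⇒ x=−7/2=-3.5000; min R=1−1/(4·2/7)=0.1250>−1
Confirm numerically:
  x=-2.966: |R|=0.54747 <1
  x=-2.361: |R|=0.23166 <1
  x=-2.117: |R|=0.16348 <1
  x=-1.715: |R|=0.12535 <1
  x=-3.948: |R|=1.50534 >1
  x=-3.703: |R|=1.21477 >1
So |R|<1 on (-3.5000, 0).

z∈(-3.5000,0).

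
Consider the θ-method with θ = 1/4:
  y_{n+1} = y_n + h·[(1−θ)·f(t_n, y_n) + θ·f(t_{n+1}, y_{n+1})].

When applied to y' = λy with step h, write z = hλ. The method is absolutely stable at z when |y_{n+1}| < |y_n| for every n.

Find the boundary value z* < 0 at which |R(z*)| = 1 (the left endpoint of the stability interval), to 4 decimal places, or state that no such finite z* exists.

left endpoint -4.0000.

Test eqn y'=λy, z=hλ:
  y_{n+1} = y_n + z·[3/4·y_n + 1/4·y_{n+1}] ⇒ (1 − 1/4z)y_{n+1} = (1 + 3/4z)y_n
  Hence R(z) = (1 + 3/4z)/(1 − 1/4z).

Need |R(x)|<1, x<0.
x=-1.24: |R|=0.0534
R=−1: 1+3/4x = −1+1/4x ⇒ -1/2x=2 ⇒ x=2/(-1/2)=-4.0000
Confirm numerically:
  x=-3.777: |R|=0.94265 <1
  x=-3.760: |R|=0.93814 <1
  x=-3.596: |R|=0.89363 <1
  x=-2.954: |R|=0.69917 <1
  x=-4.540: |R|=1.12646 >1
  x=-4.420: |R|=1.09976 >1
Stable set (-4.0000, 0).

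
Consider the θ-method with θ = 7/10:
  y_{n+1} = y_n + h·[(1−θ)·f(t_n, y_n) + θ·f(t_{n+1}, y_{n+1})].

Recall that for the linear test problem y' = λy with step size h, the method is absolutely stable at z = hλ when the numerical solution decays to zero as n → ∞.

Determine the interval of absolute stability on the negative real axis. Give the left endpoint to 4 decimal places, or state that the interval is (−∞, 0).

unbounded; (−∞, 0).

On y'=λy, z=hλ:
  y_{n+1} = y_n + z·[3/10·y_n + 7/10·y_{n+1}] ⇒ (1 − 7/10z)y_{n+1} = (1 + 3/10z)y_n
  Hence R(z) = (1 + 3/10z)/(1 − 7/10z).

Solve |R(x)|<1 on ℝ⁻.
x=-0.47: |R|=0.6464
x=-2: |R|=0.1667
x=-10: |R|=0.2500
x=-100: |R|=0.4085
θ=7/10≥1/2 ⇒ |1+3/10x|<|1−7/10x| ∀x<0 ⇒ unbounded interval.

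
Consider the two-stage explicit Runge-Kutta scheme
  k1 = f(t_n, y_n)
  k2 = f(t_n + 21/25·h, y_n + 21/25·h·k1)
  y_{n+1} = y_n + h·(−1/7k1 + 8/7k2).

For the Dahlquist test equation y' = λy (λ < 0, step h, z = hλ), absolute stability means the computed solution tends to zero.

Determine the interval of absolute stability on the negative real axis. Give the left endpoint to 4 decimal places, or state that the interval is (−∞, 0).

On y'=λy, z=hλ:
  k1=λy_n ⇒ h·k1=z·y_n;  k2=λ(1+21/25z)y_n ⇒ h·k2=z(1+21/25z)y_n
  y_{n+1}/y_n = 1 − 1/7z + 8/7z(1+21/25z) = 1 + z + 24/25z²
  ⇒ R(z) = 1 + z + 24/25z².

Find x<0 with |R(x)|<1.
x=-1.1: |R|=1.0616
R=1: x+24/25x²=0 ⇒ x=−25/24=-1.0417; min R=1−1/(4·24/25)=0.7396>−1
Confirm numerically:
  x=-0.944: |R|=0.91149 <1
  x=-0.762: |R|=0.79542 <1
  x=-0.757: |R|=0.79313 <1
  x=-1.518: |R|=1.69415 >1
  x=-1.299: |R|=1.32090 >1
  x=-1.228: |R|=1.21966 >1
Stable set (-1.0417, 0).

(-1.0417, 0).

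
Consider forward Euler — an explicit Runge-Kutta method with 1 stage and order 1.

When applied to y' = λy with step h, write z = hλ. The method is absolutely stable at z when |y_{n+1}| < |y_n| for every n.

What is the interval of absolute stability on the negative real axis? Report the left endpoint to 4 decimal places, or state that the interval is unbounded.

z∈(-2.0000,0).

Test eqn y'=λy, z=hλ:
  order 1, 1-stage ⇒ R(z)=1+z
  (e.g. R(-1.73)=-0.73000, |R|=0.73000)

Boundary: |R(x)|=1, x<0.
x=-1.73: |R|=0.7300
|R(-1.97)|=0.9700 |R(-1.38)|=0.3800 |R(-0.82)|=0.1800
Bisect:
  x_lo=-2.3526 |R|=1.3526  x_hi=-0.1168 |R|=0.8832
  mid=-1.23469 |R|=0.23469 →hi
  mid=-1.79365 |R|=0.79365 →hi
  mid=-2.07314 |R|=1.07314 →lo
  mid=-1.93340 |R|=0.93340 →hi
  mid=-2.00327 |R|=1.00327 →lo
  mid=-1.96833 |R|=0.96833 →hi
  mid=-1.98580 |R|=0.98580 →hi
  ...
  [-2.00013,-1.99999] ⇒ x*=-2.0000
Interval (-2.0000, 0).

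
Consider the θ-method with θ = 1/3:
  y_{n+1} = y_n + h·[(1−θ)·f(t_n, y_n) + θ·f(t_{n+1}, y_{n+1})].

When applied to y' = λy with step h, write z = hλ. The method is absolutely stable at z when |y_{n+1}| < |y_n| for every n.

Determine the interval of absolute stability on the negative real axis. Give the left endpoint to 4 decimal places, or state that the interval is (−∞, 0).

On y'=λy, z=hλ:
  y_{n+1} = y_n + z·[2/3·y_n + 1/3·y_{n+1}] ⇒ (1 − 1/3z)y_{n+1} = (1 + 2/3z)y_n
  Hence R(z) = (1 + 2/3z)/(1 − 1/3z).

Need |R(x)|<1, x<0.
x=-0.67: |R|=0.4523
R=−1: 1+2/3x = −1+1/3x ⇒ -1/3x=2 ⇒ x=2/(-1/3)=-6.0000
Confirm numerically:
  x=-3.689: |R|=0.65451 <1
  x=-2.881: |R|=0.46965 <1
  x=-2.628: |R|=0.40085 <1
  x=-6.597: |R|=1.06221 >1
  x=-6.166: |R|=1.01811 >1
  x=-6.136: |R|=1.01489 >1
So |R|<1 on (-6.0000, 0).

(-6.0000, 0).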